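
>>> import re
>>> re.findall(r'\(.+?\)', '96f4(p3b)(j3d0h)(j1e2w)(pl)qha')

['(p3b)', '(j3d0h)', '(j1e2w)', '(pl)']

A non-greedy quantifier consumes as few characters as it can — just enough that the remainder of the pattern still matches from where it stops; whatever follows it matches normally.
Scanning left to right: at [4:9] → '(p3b)'; at [9:16] → '(j3d0h)'; at [16:23] → '(j1e2w)'; at [23:27] → '(pl)'.
`findall` yields the raw match text (4 of them) because the pattern has no groups.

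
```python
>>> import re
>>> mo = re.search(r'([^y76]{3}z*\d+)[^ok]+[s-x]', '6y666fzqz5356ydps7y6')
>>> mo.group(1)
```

Pattern: exactly 3 of any character except [y76], then zero or more of the literal 'z', then one or more of a digit (captured); then one or more of any character except [ok], then a character in [s-x].
Unlike `match`, `search` isn't anchored — it looks for the pattern anywhere in the string.
The match spans [5:17] → 'fzqz5356ydps'.
Captured: group 1 = 'fzqz5356'.

'fzqz5356'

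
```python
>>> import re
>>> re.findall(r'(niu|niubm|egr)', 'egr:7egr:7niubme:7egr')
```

['egr', 'egr', 'niu', 'egr']

`|` is ordered: at each position the engine commits to the first alternative that works.
Matches: at [0:3] match 'egr', group 1 = 'egr'; at [5:8] match 'egr', group 1 = 'egr'; at [10:13] match 'niu', group 1 = 'niu'; at [18:21] match 'egr', group 1 = 'egr'.
With a single group, `findall` returns only what that group captured — 4 items.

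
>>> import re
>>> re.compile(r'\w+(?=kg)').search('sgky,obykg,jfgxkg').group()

The lookaround is zero-width — it requires the adjacent text to match without consuming it, so the asserted text isn't part of the match.
`re.search` scans for the first position where the pattern succeeds.
The match spans [5:8] → 'oby'.

'oby'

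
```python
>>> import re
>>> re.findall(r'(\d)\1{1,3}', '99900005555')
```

['9', '0', '5']

`\1` has to match the exact text group 1 already captured.
Scanning left to right: at [0:3] match '999', group 1 = '9'; at [3:7] match '0000', group 1 = '0'; at [7:11] match '5555', group 1 = '5'.
One capturing group, so `findall` returns just the captured substring from each match — 3 in all.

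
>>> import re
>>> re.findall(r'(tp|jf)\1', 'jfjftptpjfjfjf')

['jf', 'tp', 'jf']

The backreference `\1` re-matches whatever the first group consumed, character for character.
Because there's exactly one group, `findall` drops the full match and keeps group 1 from each hit.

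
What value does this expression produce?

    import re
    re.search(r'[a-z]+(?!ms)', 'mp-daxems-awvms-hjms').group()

Because the assertion is negative and zero-width, positions next to the forbidden text are skipped.
The match spans [0:2] → 'mp'.

'mp'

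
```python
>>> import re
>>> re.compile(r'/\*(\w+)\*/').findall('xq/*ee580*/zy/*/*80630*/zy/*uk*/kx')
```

['ee580', '80630', 'uk']

One capturing group, so `findall` returns just the captured substring from each match — 3 in all.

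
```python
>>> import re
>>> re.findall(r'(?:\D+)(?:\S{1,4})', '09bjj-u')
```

The pattern matches one or more of a non-digit (non-capturing group); then 1 to 4 of a non-whitespace character (non-capturing group).
Walking the string: at [2:7] → 'bjj-u'.
`findall` yields the raw match text (1 of them) because the pattern has no groups.

['bjj-u']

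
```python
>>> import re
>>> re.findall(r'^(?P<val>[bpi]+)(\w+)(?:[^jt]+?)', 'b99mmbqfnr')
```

[('b', '99mmbqfn')]

This matches anchored at the start of the string; then one or more of one of [bpi] (captured as 'val'); then one or more of a word character (captured); then one or more of any character except [jt] (lazy) (non-capturing group).
Walking the string: at [0:10] match 'b99mmbqfnr', groups = ('b', '99mmbqfn').
2 groups means the one result is a tuple of 2 captured strings — 1 here.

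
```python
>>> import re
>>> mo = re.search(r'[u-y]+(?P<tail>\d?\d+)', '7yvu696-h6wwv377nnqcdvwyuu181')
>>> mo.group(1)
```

This matches one or more of a character in [u-y]; then optionally a digit, then one or more of a digit (captured as 'tail').
`re.search` tries every starting position until one works.
The match spans [1:7] → 'yvu696'.
Captured: group 1 = '696'.

'696'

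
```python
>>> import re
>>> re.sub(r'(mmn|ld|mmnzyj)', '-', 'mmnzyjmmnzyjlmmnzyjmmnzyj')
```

Alternation isn't longest-match — the leftmost alternative that fits at this position is chosen.
Each match is replaced by '-'.

'-zyj-zyjl-zyj-zyj'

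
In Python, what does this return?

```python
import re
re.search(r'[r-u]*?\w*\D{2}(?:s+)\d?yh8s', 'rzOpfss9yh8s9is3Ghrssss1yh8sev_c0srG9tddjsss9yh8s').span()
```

(0, 49)

Pattern: zero or more of a character in [r-u] (lazy), then zero or more of a word character, then exactly 2 of a non-digit; then one or more of a literal 's' (non-capturing group); then optionally a digit, then the literal 'yh', then the literal '8s'.
`re.search` tries every starting position until one works.
The match spans [0:49] → 'rzOpfss9yh8s9is3Ghrssss1yh8sev_c0srG9tddjsss9yh8s'.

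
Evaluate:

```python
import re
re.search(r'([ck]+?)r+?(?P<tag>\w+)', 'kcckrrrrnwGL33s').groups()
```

('kcck', 'rrrnwGL33s')

Pattern: one or more of one of [ck] (lazy) (captured); then one or more of a literal 'r' (lazy); then one or more of a word character (captured as 'tag').
The `?` after the quantifier makes it lazy — it takes as little as possible before letting the rest of the pattern try.
`search` walks the string left to right and returns the first match it finds.
The match spans [0:15] → 'kcckrrrrnwGL33s'.
Captured: group 1 = 'kcck', group 2 = 'rrrnwGL33s'.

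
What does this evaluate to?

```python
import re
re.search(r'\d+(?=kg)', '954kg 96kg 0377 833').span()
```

(0, 3)

The lookaround is zero-width — it requires the adjacent text to match without consuming it, so the asserted text isn't part of the match.
The match spans [0:3] → '954'.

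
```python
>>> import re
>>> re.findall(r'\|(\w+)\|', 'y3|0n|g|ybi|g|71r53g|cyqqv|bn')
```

Matches: at [2:6] match '|0n|', group 1 = '0n'; at [7:12] match '|ybi|', group 1 = 'ybi'; at [13:21] match '|71r53g|', group 1 = '71r53g'.
`findall` collects group 1 from each match (3 total).

['0n', 'ybi', '71r53g']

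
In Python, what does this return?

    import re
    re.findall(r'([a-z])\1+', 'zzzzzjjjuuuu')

['z', 'j', 'u']

A backreference is literal: `\1` must see the identical characters the first group matched.
Matches: at [0:5] match 'zzzzz', group 1 = 'z'; at [5:8] match 'jjj', group 1 = 'j'; at [8:12] match 'uuuu', group 1 = 'u'.
Because there's exactly one group, `findall` drops the full match and keeps group 1 from each hit.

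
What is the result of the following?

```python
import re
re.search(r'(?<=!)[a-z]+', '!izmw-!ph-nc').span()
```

(1, 5)

The `(?=…)`/`(?<=…)` assertion just peeks at neighbouring text; it doesn't advance the match position.
`search` walks the string left to right and returns the first match it finds.
The match spans [1:5] → 'izmw'.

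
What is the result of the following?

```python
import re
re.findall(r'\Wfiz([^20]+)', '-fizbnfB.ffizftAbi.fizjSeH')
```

['bnfB.ffizftAbi.fizjSeH']

The pattern matches a non-word character, then the literal 'fiz'; then one or more of any character except [20] (captured).
Walking the string: at [0:26] match '-fizbnfB.ffizftAbi.fizjSeH', group 1 = 'bnfB.ffizftAbi.fizjSeH'.
Because there's exactly one group, `findall` drops the full match and keeps group 1 from the one hit.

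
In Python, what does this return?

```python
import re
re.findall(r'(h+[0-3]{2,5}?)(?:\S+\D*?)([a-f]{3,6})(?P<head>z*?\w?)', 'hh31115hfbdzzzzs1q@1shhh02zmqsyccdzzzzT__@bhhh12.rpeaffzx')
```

[('hh31', 'aff', 'z')]

This matches one or more of a literal 'h', then 2 to 5 of a character in [0-3] (lazy) (captured); then one or more of a non-whitespace character, then zero or more of a non-digit (lazy) (non-capturing group); then 3 to 6 of a character in [a-f] (captured); then zero or more of a literal 'z' (lazy), then optionally a word character (captured as 'head').
The `?` after the quantifier makes it lazy — it takes as little as possible before letting the rest of the pattern try.
Walking the string: at [0:56] match 'hh31115hfbdzzzzs1q@1shhh02zmqsyccdzzzzT__@bhhh12.rpeaffz', groups = ('hh31', 'aff', 'z').
Multiple groups make `findall` return tuples — one 3-tuple for the one match.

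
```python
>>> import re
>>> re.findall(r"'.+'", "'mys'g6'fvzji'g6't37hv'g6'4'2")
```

["'mys'g6'fvzji'g6't37hv'g6'4'"]

`findall` yields the raw match text (1 of them) because the pattern has no groups.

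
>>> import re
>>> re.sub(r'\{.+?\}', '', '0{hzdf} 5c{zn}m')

A `+?`/`*?`/`{m,n}?` starts at its minimum and grows only as far as needed for what follows to match.
Matches: at [1:7] → '{hzdf}'; at [10:14] → '{zn}'.
Every occurrence is swapped for ''.

'0 5cm'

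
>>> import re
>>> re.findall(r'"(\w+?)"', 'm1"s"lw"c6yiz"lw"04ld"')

['s', 'c6yiz', '04ld']

One capturing group, so `findall` returns just the captured substring from each match — 3 in all.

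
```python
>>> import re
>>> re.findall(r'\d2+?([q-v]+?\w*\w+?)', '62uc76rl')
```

Because there's exactly one group, `findall` drops the full match and keeps group 1 from the one hit.

['uc76rl']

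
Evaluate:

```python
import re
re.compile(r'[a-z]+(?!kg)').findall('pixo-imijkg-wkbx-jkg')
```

['pixo', 'imijkg', 'wkbx', 'jkg']

The negative lookaround is zero-width — it rules out positions where the adjacent text would match, without consuming anything.
Since nothing is captured, `findall` lists the 4 matched substrings directly.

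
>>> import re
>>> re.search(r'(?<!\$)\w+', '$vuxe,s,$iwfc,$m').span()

(2, 5)

Because the assertion is negative and zero-width, positions next to the forbidden text are skipped.
The match spans [2:5] → 'uxe'.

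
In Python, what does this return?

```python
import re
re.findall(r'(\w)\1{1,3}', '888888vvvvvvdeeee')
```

['8', '8', 'v', 'v', 'e']

A backreference is literal: `\1` must see the identical characters the first group matched.
Walking the string: at [0:4] match '8888', group 1 = '8'; at [4:6] match '88', group 1 = '8'; at [6:10] match 'vvvv', group 1 = 'v'; at [10:12] match 'vv', group 1 = 'v'; at [13:17] match 'eeee', group 1 = 'e'.
One capturing group, so `findall` returns just the captured substring from each match — 5 in all.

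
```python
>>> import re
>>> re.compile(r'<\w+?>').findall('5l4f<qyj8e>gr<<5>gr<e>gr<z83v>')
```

['<qyj8e>', '<5>', '<e>', '<z83v>']

With no groups in the pattern, `findall` gives back each whole match — 4 here.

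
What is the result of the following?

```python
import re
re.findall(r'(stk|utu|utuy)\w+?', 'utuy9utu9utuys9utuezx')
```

['utu', 'utu', 'utu', 'utu']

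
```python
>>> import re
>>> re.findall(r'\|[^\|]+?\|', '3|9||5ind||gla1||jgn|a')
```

['|9|', '|5ind|', '|gla1|', '|jgn|']

Matches: at [1:4] → '|9|'; at [4:10] → '|5ind|'; at [10:16] → '|gla1|'; at [16:21] → '|jgn|'.
With no groups in the pattern, `findall` gives back each whole match — 4 here.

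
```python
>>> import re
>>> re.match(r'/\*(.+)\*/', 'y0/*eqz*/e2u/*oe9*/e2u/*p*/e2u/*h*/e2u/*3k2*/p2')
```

None

With `match`, the pattern is implicitly anchored at the beginning.
Here the pattern fails at index 0, so the call returns None.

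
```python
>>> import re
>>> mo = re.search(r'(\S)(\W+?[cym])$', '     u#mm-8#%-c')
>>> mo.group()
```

'8#%-c'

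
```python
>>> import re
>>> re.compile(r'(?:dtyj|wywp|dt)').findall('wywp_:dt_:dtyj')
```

['wywp', 'dt', 'dtyj']

The regex engine tests alternatives in the order written; an earlier branch that matches wins even if a later one would match more.
Walking the string: at [0:4] → 'wywp'; at [6:8] → 'dt'; at [10:14] → 'dtyj'.
Since nothing is captured, `findall` lists the 3 matched substrings directly.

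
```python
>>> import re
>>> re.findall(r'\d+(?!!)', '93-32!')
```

Because the assertion is negative and zero-width, positions next to the forbidden text are skipped.
`findall` yields the raw match text (2 of them) because the pattern has no groups.

['93', '3']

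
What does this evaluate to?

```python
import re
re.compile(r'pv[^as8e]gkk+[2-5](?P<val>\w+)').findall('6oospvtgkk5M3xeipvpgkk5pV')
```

['M3xeipvpgkk5pV']

The pattern matches the literal 'pv', then any character except [as8e], then the literal 'g'; then the literal 'k', then one or more of the literal 'k', then a character in [2-5]; then one or more of a word character (captured as 'val').
Scanning left to right: at [4:25] match 'pvtgkk5M3xeipvpgkk5pV', group 1 = 'M3xeipvpgkk5pV'.
`findall` collects group 1 from the one match (1 total).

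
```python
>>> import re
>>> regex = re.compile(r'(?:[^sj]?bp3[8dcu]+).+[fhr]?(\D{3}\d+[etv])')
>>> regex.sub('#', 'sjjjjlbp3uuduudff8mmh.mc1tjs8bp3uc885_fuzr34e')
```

Each match is replaced by '#'.

'sjjjj#'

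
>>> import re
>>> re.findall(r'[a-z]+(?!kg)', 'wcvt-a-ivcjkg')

['wcvt', 'a', 'ivcjkg']

The negative lookaround is zero-width — it rules out positions where the adjacent text would match, without consuming anything.
Matches: at [0:4] → 'wcvt'; at [5:6] → 'a'; at [7:13] → 'ivcjkg'.
`findall` yields the raw match text (3 of them) because the pattern has no groups.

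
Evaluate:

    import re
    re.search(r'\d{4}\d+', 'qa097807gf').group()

'097807'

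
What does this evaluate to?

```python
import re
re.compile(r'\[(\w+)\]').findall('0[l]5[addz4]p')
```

['l', 'addz4']

Scanning left to right: at [1:4] match '[l]', group 1 = 'l'; at [5:12] match '[addz4]', group 1 = 'addz4'.
With a single group, `findall` returns only what that group captured — 2 items.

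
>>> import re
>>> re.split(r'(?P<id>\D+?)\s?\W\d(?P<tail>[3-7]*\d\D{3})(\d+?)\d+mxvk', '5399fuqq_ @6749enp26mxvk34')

['5399', 'fuqq_', '749enp', '2', '34']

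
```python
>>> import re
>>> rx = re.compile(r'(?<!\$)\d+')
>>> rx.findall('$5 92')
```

['92']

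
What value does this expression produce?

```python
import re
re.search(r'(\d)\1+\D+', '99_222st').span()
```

(0, 3)

`\1` is not a pattern — it's the concrete string captured by group 1, re-applied verbatim.
The match spans [0:3] → '99_'.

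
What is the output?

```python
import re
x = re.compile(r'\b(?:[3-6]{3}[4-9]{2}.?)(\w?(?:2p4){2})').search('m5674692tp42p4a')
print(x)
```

The pattern matches a word boundary (`\b`, zero-width); then exactly 3 of a character in [3-6], then exactly 2 of a character in [4-9], then optionally any character (non-capturing group); then optionally a word character, then the literal '2p4' repeated 2 times (captured).
`re.search` tries every starting position until one works.
Here no position works, so the call returns None.

None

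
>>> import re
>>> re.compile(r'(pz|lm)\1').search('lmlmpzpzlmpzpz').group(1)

The match spans [0:4] → 'lmlm'.
Captured: group 1 = 'lm'.

'lm'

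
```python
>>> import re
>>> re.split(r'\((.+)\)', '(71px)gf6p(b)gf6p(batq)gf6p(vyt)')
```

Matches to split on: at [0:32] → '(71px)gf6p(b)gf6p(batq)gf6p(vyt)'.
`re.split` interleaves the captured-group text with the surrounding fragments.

['', '71px)gf6p(b)gf6p(batq)gf6p(vyt', '']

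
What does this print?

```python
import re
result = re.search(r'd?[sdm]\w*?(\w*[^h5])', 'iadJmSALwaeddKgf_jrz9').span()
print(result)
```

(2, 21)

Pattern: optionally the literal 'd', then one of [sdm], then zero or more of a word character (lazy); then zero or more of a word character, then any character except [h5] (captured).
The match spans [2:21] → 'dJmSALwaeddKgf_jrz9'.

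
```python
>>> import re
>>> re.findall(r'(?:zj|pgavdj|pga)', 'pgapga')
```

Scanning left to right: at [0:3] → 'pga'; at [3:6] → 'pga'.
No capturing groups, so `findall` returns the 2 full match strings.

['pga', 'pga']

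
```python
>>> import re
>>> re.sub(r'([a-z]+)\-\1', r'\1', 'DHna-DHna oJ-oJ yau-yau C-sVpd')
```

`\1` has to match the exact text group 1 already captured.
Matches: at [16:23] → 'yau-yau'.
Each match is replaced using the text its own group 1 captured.

'DHna-DHna oJ-oJ yau C-sVpd'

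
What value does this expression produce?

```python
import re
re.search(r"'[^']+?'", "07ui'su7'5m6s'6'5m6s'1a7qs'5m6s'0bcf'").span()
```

Unlike `match`, `search` isn't anchored — it looks for the pattern anywhere in the string.
The match spans [4:9] → "'su7'".

(4, 9)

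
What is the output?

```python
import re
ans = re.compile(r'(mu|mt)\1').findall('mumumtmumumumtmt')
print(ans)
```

['mu', 'mu', 'mt']

`\1` has to match the exact text group 1 already captured.
Walking the string: at [0:4] match 'mumu', group 1 = 'mu'; at [6:10] match 'mumu', group 1 = 'mu'; at [12:16] match 'mtmt', group 1 = 'mt'.
One capturing group, so `findall` returns just the captured substring from each match — 3 in all.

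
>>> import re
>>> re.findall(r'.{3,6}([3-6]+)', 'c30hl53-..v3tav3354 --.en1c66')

Pattern: 3 to 6 of any character; then one or more of a character in [3-6] (captured).
Because there's exactly one group, `findall` drops the full match and keeps group 1 from each hit.

['3', '3', '4', '66']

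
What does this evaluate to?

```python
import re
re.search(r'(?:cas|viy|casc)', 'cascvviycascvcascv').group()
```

'cas'

Alternation isn't longest-match — the leftmost alternative that fits at this position is chosen.
Unlike `match`, `search` isn't anchored — it looks for the pattern anywhere in the string.
The match spans [0:3] → 'cas'.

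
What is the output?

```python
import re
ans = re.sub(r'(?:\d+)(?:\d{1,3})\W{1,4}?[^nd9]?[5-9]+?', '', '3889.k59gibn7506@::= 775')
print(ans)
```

9gibn75

This matches one or more of a digit (non-capturing group); then 1 to 3 of a digit (non-capturing group); then 1 to 4 of a non-word character (lazy), then optionally any character except [nd9], then one or more of a character in [5-9] (lazy).
`sub` substitutes '' at each match site.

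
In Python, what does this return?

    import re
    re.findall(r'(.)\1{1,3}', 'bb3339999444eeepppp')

['b', '3', '9', '4', 'e', 'p']

`\1` has to match the exact text group 1 already captured.
One capturing group, so `findall` returns just the captured substring from each match — 6 in all.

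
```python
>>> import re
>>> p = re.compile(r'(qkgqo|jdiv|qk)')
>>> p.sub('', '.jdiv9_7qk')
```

Matches: at [1:5] → 'jdiv'; at [8:10] → 'qk'.
Every occurrence is swapped for ''.

'.9_7'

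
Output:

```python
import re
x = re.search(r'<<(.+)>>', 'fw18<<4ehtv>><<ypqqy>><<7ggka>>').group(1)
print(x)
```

4ehtv>><<ypqqy>><<7ggka

`re.search` tries every starting position until one works.
The match spans [4:31] → '<<4ehtv>><<ypqqy>><<7ggka>>'.
Captured: group 1 = '4ehtv>><<ypqqy>><<7ggka'.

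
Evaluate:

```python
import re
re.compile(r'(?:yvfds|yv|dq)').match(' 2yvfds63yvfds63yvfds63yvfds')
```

None

With `match`, the pattern is implicitly anchored at the beginning.
Here the pattern fails at index 0, so the call returns None.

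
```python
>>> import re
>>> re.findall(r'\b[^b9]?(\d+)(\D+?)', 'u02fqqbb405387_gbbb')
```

[('02', 'f')]

Lazy quantifiers expand one character at a time until the remainder of the pattern can match.
With 2 capturing groups, `findall` returns a 2-tuple per match.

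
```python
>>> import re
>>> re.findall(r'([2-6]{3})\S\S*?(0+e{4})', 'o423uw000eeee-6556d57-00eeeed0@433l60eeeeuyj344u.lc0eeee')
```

Because the quantifier is non-greedy, it stops expanding at the earliest point where the rest of the pattern can succeed.
With 2 capturing groups, `findall` returns a 2-tuple per match.

[('423', '000eeee'), ('655', '00eeee'), ('433', '0eeee'), ('344', '0eeee')]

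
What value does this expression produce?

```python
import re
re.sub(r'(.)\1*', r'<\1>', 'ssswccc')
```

After group 1 captures some text, `\1` only succeeds where that same text appears again.
Matches: at [0:3] → 'sss'; at [3:4] → 'w'; at [4:7] → 'ccc'.
`\1` in the replacement pulls in group 1's text for each match.

'<s><w><c>'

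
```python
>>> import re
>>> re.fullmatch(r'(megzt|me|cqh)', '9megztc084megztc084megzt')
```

None

`re.fullmatch` requires the pattern to consume the entire string.
Here the pattern can't cover the whole string, so the call returns None.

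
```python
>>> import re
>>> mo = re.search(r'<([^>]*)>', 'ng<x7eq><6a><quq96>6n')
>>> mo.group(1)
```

`search` walks the string left to right and returns the first match it finds.
The match spans [2:8] → '<x7eq>'.
Captured: group 1 = 'x7eq'.

'x7eq'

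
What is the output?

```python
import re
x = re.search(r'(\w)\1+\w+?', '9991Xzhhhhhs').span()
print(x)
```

(0, 4)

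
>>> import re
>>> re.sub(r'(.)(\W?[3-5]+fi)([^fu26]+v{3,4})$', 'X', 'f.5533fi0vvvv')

Pattern: any character (captured); then optionally a non-word character, then one or more of a character in [3-5], then the literal 'fi' (captured); then one or more of any character except [fu26], then 3 to 4 of a literal 'v' (captured); then anchored at the end.
Matches: at [0:13] → 'f.5533fi0vvvv'.
Every occurrence is swapped for 'X'.

'X'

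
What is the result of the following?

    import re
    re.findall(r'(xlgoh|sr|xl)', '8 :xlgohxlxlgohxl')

The regex engine tests alternatives in the order written; an earlier branch that matches wins even if a later one would match more.
One capturing group, so `findall` returns just the captured substring from each match — 4 in all.

['xlgoh', 'xl', 'xlgoh', 'xl']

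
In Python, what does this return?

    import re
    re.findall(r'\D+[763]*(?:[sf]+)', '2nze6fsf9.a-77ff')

['nze6fsf', '.a-77ff']

The pattern matches one or more of a non-digit, then zero or more of one of [763]; then one or more of one of [sf] (non-capturing group).
Walking the string: at [1:8] → 'nze6fsf'; at [9:16] → '.a-77ff'.
`findall` yields the raw match text (2 of them) because the pattern has no groups.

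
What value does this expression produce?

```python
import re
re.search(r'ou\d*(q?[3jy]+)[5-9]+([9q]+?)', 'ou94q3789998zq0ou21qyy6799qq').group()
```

The match spans [0:11] → 'ou94q378999'.

'ou94q378999'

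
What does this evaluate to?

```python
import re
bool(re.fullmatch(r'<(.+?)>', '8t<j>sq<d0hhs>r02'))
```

`re.fullmatch` requires the pattern to consume the entire string.
Here the string isn't matched end-to-end, so the call returns None, and `bool(None)` is False.

False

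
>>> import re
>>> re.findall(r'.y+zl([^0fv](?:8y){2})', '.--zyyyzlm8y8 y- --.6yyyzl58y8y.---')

Pattern: any character, then one or more of a literal 'y', then the literal 'zl'; then any character except [0fv], then the literal '8y' repeated 2 times (captured).
Matches: at [20:31] match '6yyyzl58y8y', group 1 = '58y8y'.
`findall` collects group 1 from the one match (1 total).

['58y8y']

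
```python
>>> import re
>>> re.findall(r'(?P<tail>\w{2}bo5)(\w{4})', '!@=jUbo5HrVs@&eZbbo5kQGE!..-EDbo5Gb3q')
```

[('jUbo5', 'HrVs'), ('Zbbo5', 'kQGE'), ('EDbo5', 'Gb3q')]

This matches exactly 2 of a word character, then the literal 'bo5' (captured as 'tail'); then exactly 4 of a word character (captured).
Scanning left to right: at [3:12] match 'jUbo5HrVs', groups = ('jUbo5', 'HrVs'); at [15:24] match 'Zbbo5kQGE', groups = ('Zbbo5', 'kQGE'); at [28:37] match 'EDbo5Gb3q', groups = ('EDbo5', 'Gb3q').
With 2 capturing groups, `findall` returns a 2-tuple per match.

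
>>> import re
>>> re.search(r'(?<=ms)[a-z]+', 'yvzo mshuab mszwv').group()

'huab'

The `(?=…)`/`(?<=…)` assertion just peeks at neighbouring text; it doesn't advance the match position.
`re.search` tries every starting position until one works.
The match spans [7:11] → 'huab'.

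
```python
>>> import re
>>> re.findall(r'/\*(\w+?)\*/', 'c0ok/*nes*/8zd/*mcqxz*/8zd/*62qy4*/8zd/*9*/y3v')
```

['nes', 'mcqxz', '62qy4', '9']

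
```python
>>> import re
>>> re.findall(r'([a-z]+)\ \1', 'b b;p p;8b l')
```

['b', 'p']

After group 1 captures some text, `\1` only succeeds where that same text appears again.
`findall` collects group 1 from each match (2 total).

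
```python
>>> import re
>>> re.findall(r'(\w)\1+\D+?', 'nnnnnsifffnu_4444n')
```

`\1` is not a pattern — it's the concrete string captured by group 1, re-applied verbatim.
Matches: at [0:6] match 'nnnnns', group 1 = 'n'; at [7:11] match 'fffn', group 1 = 'f'; at [13:18] match '4444n', group 1 = '4'.
Because there's exactly one group, `findall` drops the full match and keeps group 1 from each hit.

['n', 'f', '4']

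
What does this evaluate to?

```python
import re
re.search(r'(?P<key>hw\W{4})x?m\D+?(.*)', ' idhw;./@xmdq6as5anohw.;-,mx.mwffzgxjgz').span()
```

(3, 39)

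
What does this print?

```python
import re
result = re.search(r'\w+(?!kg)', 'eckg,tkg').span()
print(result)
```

(0, 4)

The negative lookahead/lookbehind blocks any match where the forbidden context is present.
`re.search` scans for the first position where the pattern succeeds.
The match spans [0:4] → 'eckg'.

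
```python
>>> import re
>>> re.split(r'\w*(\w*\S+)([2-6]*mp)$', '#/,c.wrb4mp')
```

Because the pattern has a capturing group, `split` also inserts each captured text between the pieces.

['', '#/,c.wrb4', 'mp', '']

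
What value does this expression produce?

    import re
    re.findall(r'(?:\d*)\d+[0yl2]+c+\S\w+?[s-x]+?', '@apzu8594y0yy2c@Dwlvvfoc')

['8594y0yy2c@Dw']

The pattern matches zero or more of a digit (non-capturing group); then one or more of a digit, then one or more of one of [0yl2], then one or more of the literal 'c'; then a non-whitespace character, then one or more of a word character (lazy), then one or more of a character in [s-x] (lazy).
With no groups in the pattern, `findall` gives back each whole match — 1 here.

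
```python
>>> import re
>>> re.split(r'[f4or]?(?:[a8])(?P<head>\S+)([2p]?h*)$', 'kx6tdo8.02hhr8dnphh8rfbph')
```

This matches optionally one of [f4or]; then one of [a8] (non-capturing group); then one or more of a non-whitespace character (captured as 'head'); then optionally one of [2p], then zero or more of the literal 'h' (captured); then anchored at the end.
Matches to split on: at [5:25] → 'o8.02hhr8dnphh8rfbph'.
`re.split` interleaves the captured-group text with the surrounding fragments.

['kx6td', '.02hhr8dnphh8rfbph', '', '']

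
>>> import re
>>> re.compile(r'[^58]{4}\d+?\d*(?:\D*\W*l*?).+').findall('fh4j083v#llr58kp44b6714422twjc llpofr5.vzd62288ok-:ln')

['fh4j083v#llr58kp44b6714422twjc llpofr5.vzd62288ok-:ln']

This matches exactly 4 of any character except [58], then one or more of a digit (lazy), then zero or more of a digit; then zero or more of a non-digit, then zero or more of a non-word character, then zero or more of a literal 'l' (lazy) (non-capturing group); then one or more of any character.
No capturing groups, so `findall` returns the 1 full match string.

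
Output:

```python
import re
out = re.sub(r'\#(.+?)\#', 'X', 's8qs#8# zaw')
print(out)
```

s8qsX zaw

Matches: at [4:7] → '#8#'.
Every occurrence is swapped for 'X'.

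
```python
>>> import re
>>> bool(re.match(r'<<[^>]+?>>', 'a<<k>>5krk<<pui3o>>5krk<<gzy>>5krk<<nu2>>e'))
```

False

With `match`, the pattern is implicitly anchored at the beginning.
Here the string doesn't start with a match, so the call returns None, and `bool(None)` is False.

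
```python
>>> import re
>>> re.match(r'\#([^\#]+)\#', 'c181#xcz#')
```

None

`re.match` won't scan ahead — the pattern has to work from the very first character.
Here position 0 doesn't satisfy it, so the call returns None.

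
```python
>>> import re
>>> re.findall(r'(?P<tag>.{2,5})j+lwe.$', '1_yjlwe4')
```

This matches 2 to 5 of any character (captured as 'tag'); then one or more of the literal 'j', then the literal 'lwe', then any character; then anchored at the end.
Scanning left to right: at [0:8] match '1_yjlwe4', group 1 = '1_y'.
Because there's exactly one group, `findall` drops the full match and keeps group 1 from the one hit.

['1_y']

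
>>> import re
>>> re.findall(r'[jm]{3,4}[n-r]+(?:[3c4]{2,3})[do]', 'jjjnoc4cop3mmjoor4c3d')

With no groups in the pattern, `findall` gives back each whole match — 2 here.

['jjjnoc4co', 'mmjoor4c3d']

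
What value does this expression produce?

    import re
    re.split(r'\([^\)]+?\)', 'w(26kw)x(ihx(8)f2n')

['w', 'x', 'f2n']

The string is cut at each match, leaving 3 pieces.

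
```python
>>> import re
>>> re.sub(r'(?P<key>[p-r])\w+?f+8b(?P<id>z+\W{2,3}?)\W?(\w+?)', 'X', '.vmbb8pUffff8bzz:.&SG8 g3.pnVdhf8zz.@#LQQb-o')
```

The pattern matches a character in [p-r] (captured as 'key'); then one or more of a word character (lazy), then one or more of the literal 'f', then the literal '8b'; then one or more of the literal 'z', then 2 to 3 of a non-word character (lazy) (captured as 'id'); then optionally a non-word character; then one or more of a word character (lazy) (captured).
Because the quantifier is non-greedy, it stops expanding at the earliest point where the rest of the pattern can succeed.
Matches: at [6:20] → 'pUffff8bzz:.&S'.
`sub` substitutes 'X' at each match site.

'.vmbb8XG8 g3.pnVdhf8zz.@#LQQb-o'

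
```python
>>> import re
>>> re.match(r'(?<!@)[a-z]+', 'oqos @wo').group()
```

'oqos'

The negative lookahead/lookbehind blocks any match where the forbidden context is present.
`match` is anchored at position 0; if the pattern doesn't fit there, it returns None.
The match spans [0:4] → 'oqos'.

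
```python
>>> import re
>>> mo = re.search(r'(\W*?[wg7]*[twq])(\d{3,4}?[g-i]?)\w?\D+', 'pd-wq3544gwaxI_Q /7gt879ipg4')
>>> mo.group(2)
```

The match spans [2:18] → '-wq3544gwaxI_Q /'.
Captured: group 1 = '-wq', group 2 = '354'.

'354'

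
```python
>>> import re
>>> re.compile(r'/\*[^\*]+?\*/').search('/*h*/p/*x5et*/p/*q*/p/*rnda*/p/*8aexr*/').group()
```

'/*h*/'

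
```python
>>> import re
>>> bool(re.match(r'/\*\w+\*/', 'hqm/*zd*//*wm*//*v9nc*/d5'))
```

With `match`, the pattern is implicitly anchored at the beginning.
Here the pattern fails at index 0, so the call returns None, and `bool(None)` is False.

False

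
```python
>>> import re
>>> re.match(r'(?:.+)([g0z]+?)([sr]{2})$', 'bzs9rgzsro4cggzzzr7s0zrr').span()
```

(0, 24)

With `match`, the pattern is implicitly anchored at the beginning.
The match spans [0:24] → 'bzs9rgzsro4cggzzzr7s0zrr'.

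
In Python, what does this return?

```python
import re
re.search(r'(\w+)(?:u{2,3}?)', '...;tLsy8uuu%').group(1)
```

'tLsy8u'

The pattern matches one or more of a word character (captured); then 2 to 3 of a literal 'u' (lazy) (non-capturing group).
`search` walks the string left to right and returns the first match it finds.
The match spans [4:12] → 'tLsy8uuu'.
Captured: group 1 = 'tLsy8u'.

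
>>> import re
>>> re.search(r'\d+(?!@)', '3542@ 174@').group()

'354'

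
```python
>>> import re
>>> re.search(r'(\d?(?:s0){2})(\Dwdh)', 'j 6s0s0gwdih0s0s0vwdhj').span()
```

Pattern: optionally a digit, then the literal 's0' repeated 2 times (captured); then a non-digit, then the literal 'wdh' (captured).
Unlike `match`, `search` isn't anchored — it looks for the pattern anywhere in the string.
The match spans [12:21] → '0s0s0vwdh'.
Captured: group 1 = '0s0s0', group 2 = 'vwdh'.

(12, 21)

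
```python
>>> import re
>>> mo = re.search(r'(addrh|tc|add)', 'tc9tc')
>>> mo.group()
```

The match spans [0:2] → 'tc'.

'tc'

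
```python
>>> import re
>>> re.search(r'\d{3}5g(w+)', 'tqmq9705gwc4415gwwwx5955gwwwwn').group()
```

'9705gw'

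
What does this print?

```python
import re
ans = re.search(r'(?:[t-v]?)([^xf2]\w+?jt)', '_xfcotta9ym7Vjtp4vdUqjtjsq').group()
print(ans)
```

The pattern matches optionally a character in [t-v] (non-capturing group); then any character except [xf2], then one or more of a word character (lazy), then the literal 'jt' (captured).
With the lazy modifier that quantifier settles for the fewest repetitions that let the rest of the pattern succeed (the atoms after it are unaffected and can still be greedy).
`re.search` scans for the first position where the pattern succeeds.
The match spans [0:15] → '_xfcotta9ym7Vjt'.
Captured: group 1 = '_xfcotta9ym7Vjt'.

_xfcotta9ym7Vjt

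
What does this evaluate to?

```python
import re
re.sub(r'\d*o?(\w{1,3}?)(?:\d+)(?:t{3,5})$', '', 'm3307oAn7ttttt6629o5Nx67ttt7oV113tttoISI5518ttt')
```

The pattern matches zero or more of a digit, then optionally a literal 'o'; then 1 to 3 of a word character (lazy) (captured); then one or more of a digit (non-capturing group); then 3 to 5 of a literal 't' (non-capturing group); then anchored at the end.
Matches: at [36:47] → 'oISI5518ttt'.
Each match is replaced by ''.

'm3307oAn7ttttt6629o5Nx67ttt7oV113ttt'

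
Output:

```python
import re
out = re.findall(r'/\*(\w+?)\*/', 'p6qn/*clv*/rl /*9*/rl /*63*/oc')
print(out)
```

['clv', '9', '63']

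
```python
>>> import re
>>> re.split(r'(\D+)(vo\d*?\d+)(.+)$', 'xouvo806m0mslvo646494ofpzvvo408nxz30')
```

['', 'xou', 'vo806', 'm0mslvo646494ofpzvvo408nxz30', '']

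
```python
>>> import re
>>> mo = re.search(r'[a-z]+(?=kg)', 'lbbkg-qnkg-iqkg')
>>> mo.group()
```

'lbb'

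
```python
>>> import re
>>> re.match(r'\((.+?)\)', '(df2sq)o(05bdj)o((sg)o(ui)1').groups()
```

Because the quantifier is non-greedy, it stops expanding at the earliest point where the rest of the pattern can succeed.
`re.match` only tries the pattern at the start of the string.
The match spans [0:7] → '(df2sq)'.
Captured: group 1 = 'df2sq'.

('df2sq',)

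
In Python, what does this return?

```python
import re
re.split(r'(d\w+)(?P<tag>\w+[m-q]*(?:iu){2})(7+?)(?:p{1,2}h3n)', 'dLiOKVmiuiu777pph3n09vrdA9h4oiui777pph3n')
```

['', 'dLiOKV', 'miuiu', '777', '09vrdA9h4oiui777pph3n']

The pattern matches a literal 'd', then one or more of a word character (captured); then one or more of a word character, then zero or more of a character in [m-q], then the literal 'iu' repeated 2 times (captured as 'tag'); then one or more of a literal '7' (lazy) (captured); then 1 to 2 of a literal 'p', then the literal 'h3n' (non-capturing group).
The group in the pattern means `split` returns the separators' captures alongside the pieces.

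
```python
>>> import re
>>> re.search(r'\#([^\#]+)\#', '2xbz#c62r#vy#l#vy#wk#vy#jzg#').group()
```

'#c62r#'

`re.search` tries every starting position until one works.
The match spans [4:10] → '#c62r#'.
Captured: group 1 = 'c62r'.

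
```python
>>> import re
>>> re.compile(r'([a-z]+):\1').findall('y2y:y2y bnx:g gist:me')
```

After group 1 captures some text, `\1` only succeeds where that same text appears again.
With a single group, `findall` returns only what that group captured — 1 item.

['y']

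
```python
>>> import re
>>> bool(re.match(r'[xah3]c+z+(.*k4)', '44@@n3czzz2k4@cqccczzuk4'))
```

False

With `match`, the pattern is implicitly anchored at the beginning.
Here the string doesn't start with a match, so the call returns None, and `bool(None)` is False.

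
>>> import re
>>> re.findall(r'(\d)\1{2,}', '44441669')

`\1` is not a pattern — it's the concrete string captured by group 1, re-applied verbatim.
Walking the string: at [0:4] match '4444', group 1 = '4'.
Because there's exactly one group, `findall` drops the full match and keeps group 1 from the one hit.

['4']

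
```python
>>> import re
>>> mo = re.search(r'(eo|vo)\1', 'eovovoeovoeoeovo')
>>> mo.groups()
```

('vo',)

A backreference is literal: `\1` must see the identical characters the first group matched.
`re.search` tries every starting position until one works.
The match spans [2:6] → 'vovo'.
Captured: group 1 = 'vo'.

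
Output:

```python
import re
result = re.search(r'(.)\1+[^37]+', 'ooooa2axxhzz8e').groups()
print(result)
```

The match spans [0:14] → 'ooooa2axxhzz8e'.
Captured: group 1 = 'o'.

('o',)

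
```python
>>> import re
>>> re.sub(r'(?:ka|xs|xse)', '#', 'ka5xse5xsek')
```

'#5#e5#ek'

`|` is ordered: at each position the engine commits to the first alternative that works.
Matches: at [0:2] → 'ka'; at [3:5] → 'xs'; at [7:9] → 'xs'.
Each match is replaced by '#'.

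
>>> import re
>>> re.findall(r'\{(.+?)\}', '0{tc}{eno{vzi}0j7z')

Lazy quantifiers expand one character at a time until the remainder of the pattern can match.
Matches: at [1:5] match '{tc}', group 1 = 'tc'; at [5:14] match '{eno{vzi}', group 1 = 'eno{vzi'.
One capturing group, so `findall` returns just the captured substring from each match — 2 in all.

['tc', 'eno{vzi']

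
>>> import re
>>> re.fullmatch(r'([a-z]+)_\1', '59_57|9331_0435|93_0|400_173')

None

`re.fullmatch` requires the pattern to consume the entire string.
Here there's no way to consume every character, so the call returns None.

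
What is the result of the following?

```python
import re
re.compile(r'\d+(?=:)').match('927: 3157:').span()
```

The positive lookaround only admits positions where the adjacent text matches; those characters stay outside the span.
With `match`, the pattern is implicitly anchored at the beginning.
The match spans [0:3] → '927'.

(0, 3)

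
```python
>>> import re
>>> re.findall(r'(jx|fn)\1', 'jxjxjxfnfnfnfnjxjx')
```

['jx', 'fn', 'fn', 'jx']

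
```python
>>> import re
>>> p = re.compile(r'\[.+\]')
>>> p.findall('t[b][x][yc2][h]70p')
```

['[b][x][yc2][h]']

Since nothing is captured, `findall` lists the 1 matched substring directly.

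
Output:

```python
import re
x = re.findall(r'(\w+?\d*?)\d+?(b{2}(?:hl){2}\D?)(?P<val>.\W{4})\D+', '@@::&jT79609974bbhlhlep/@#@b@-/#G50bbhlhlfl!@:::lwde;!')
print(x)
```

The pattern matches one or more of a word character (lazy), then zero or more of a digit (lazy) (captured); then one or more of a digit (lazy); then exactly 2 of the literal 'b', then the literal 'hl' repeated 2 times, then optionally a non-digit (captured); then any character, then exactly 4 of a non-word character (captured as 'val'); then one or more of a non-digit.
Because the quantifier is non-greedy, it stops expanding at the earliest point where the rest of the pattern can succeed.
Walking the string: at [5:33] match 'jT79609974bbhlhlep/@#@b@-/#G', groups = ('jT', 'bbhlhle', 'p/@#@'); at [33:54] match '50bbhlhlfl!@:::lwde;!', groups = ('5', 'bbhlhlf', 'l!@::').
Multiple groups make `findall` return tuples — one 3-tuple for each match.

[('jT', 'bbhlhle', 'p/@#@'), ('5', 'bbhlhlf', 'l!@::')]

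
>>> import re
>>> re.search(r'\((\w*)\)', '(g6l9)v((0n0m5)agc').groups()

('g6l9',)

The match spans [0:6] → '(g6l9)'.
Captured: group 1 = 'g6l9'.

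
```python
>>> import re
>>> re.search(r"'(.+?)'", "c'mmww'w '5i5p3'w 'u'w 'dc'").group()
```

"'mmww'"

The `?` after the quantifier makes it lazy — it takes as little as possible before letting the rest of the pattern try.
`re.search` scans for the first position where the pattern succeeds.
The match spans [1:7] → "'mmww'".
Captured: group 1 = 'mmww'.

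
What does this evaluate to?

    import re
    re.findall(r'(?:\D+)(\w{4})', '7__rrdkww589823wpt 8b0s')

With a single group, `findall` returns only what that group captured — 2 items.

['5898', '8b0s']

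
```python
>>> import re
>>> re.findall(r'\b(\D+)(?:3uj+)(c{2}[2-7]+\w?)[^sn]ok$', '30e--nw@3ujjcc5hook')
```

This matches a word boundary (`\b`, zero-width); then one or more of a non-digit (captured); then the literal '3u', then one or more of a literal 'j' (non-capturing group); then exactly 2 of a literal 'c', then one or more of a character in [2-7], then optionally a word character (captured); then any character except [sn], then the literal 'ok'; then anchored at the end.
With 2 capturing groups, `findall` returns a 2-tuple per match.

[('--nw@', 'cc5h')]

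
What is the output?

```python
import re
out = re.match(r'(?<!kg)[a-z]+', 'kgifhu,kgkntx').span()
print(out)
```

(0, 6)

The negative lookahead/lookbehind blocks any match where the forbidden context is present.
With `match`, the pattern is implicitly anchored at the beginning.
The match spans [0:6] → 'kgifhu'.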